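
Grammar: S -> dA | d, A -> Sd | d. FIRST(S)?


Per alternative of S: FIRST(dA) = {d}; FIRST(d) = {d}
FIRST(S) = {d}


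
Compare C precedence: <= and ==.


'<=' is relational (level 7); '==' is equality (level 6)
Higher level binds tighter
'<=' has higher precedence than '=='


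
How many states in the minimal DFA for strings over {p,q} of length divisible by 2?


Track length mod 2: states 0..1, accept at 0
Minimal DFA: 2 states


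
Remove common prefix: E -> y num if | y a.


Common prefix: 'y'
Factored: E -> y E', E' -> num if | a


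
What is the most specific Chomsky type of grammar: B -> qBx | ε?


Single nonterminal LHS, but q^n x^n is not regular
Classification: Type 2 (Context-Free)


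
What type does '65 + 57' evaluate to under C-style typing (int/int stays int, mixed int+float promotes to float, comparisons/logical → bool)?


Operand types: int + int
Rule: mixed int/float promotes to float; int/int stays int
Result type: int


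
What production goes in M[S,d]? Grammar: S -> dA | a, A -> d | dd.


For [S, d]: 'd' ∈ FIRST(dA)
Entry: S -> dA


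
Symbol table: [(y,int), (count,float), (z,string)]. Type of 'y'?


Lookup 'y' → type int


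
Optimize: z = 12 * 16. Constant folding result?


12 * 16 = 192 at compile time
Optimized: z = 192


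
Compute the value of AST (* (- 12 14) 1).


Evaluate inner: (- 12 14) = -2
Evaluate root: (* -2 1) = -2
Result: -2


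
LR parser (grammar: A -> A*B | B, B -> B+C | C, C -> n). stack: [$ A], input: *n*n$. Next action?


shift '*' to continue A -> A*B
Action: shift


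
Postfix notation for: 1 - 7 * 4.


* has higher precedence, evaluate 7*4 first
Postfix: 1 7 4 * -


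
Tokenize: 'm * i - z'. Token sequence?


Scan left to right, longest-match per lexeme
Tokens: ID(m), OP(*), ID(i), OP(-), ID(z)


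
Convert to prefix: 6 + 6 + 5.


left-to-right (same/higher precedence on left): tree is (+ (+ 6 6) 5)
Prefix: + + 6 6 5


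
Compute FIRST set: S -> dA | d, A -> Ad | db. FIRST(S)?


Per alternative of S: FIRST(dA) = {d}; FIRST(d) = {d}
FIRST(S) = {d}


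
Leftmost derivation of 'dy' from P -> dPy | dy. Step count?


Derivation: P => dy
Steps: 1


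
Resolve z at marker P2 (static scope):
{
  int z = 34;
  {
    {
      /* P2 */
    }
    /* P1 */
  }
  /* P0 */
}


P2's block does not declare z; resolves to the enclosing declaration at depth 0
z = 34


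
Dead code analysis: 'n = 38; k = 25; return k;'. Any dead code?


n is assigned but never read
Dead: 'n = 38'


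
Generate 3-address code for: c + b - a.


Break into single-operator statements:
t1 = c + b
t2 = t1 - a


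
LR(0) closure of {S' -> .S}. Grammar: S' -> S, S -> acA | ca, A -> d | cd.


Start: S' -> .S
For each item with dot before a nonterminal B, add B -> .γ for every B-production
Closure: [S' -> .S, S -> .acA, S -> .ca]


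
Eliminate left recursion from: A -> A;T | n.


Left-recursive alternatives: A;T; non-recursive: n
Introduce A': A -> nA', A' -> ;TA' | ε


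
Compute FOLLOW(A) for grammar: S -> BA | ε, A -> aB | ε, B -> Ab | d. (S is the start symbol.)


$ ∈ FOLLOW(S). For each A -> αBβ: add FIRST(β)\{ε} to FOLLOW(B); if β nullable, add FOLLOW(A).
FOLLOW(A) = {$, b}


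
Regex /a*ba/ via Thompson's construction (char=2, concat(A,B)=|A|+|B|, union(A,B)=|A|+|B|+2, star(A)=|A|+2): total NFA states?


Syntax tree has 3 char leaf(s), 0 union(s), 1 star(s)
chars contribute 3×2 = 6; each union adds +2; each star adds +2
Total: 6 + 0 + 2 = 8 states


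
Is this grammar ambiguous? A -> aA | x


right-linear, alternatives start with distinct terminals 'a' vs 'x': unique leftmost derivation
Unambiguous


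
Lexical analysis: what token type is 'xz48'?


Pattern: letter/underscore followed by alphanumerics, not a keyword
Type: IDENTIFIER


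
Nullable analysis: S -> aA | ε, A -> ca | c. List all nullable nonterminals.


A nonterminal is nullable iff some alternative derives ε (directly, or every symbol in it is nullable)
Nullable: {S}


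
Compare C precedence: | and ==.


'==' is equality (level 6); '|' is bitwise OR (level 3)
Higher level binds tighter
'==' has higher precedence than '|'


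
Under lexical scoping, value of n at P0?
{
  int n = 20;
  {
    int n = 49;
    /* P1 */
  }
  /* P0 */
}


n declared in the same block as P0
n = 20


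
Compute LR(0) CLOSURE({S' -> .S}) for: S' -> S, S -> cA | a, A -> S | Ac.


Start: S' -> .S
For each item with dot before a nonterminal B, add B -> .γ for every B-production
Closure: [S' -> .S, S -> .cA, S -> .a]


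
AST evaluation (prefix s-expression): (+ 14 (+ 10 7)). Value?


Evaluate inner: (+ 10 7) = 17
Evaluate root: (+ 14 17) = 31
Result: 31


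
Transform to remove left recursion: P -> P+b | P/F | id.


Left-recursive alternatives: P+b, P/F; non-recursive: id
Introduce P': P -> idP', P' -> +bP' | /FP' | ε


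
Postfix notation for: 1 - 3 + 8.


Left to right (same or higher precedence on left)
Postfix: 1 3 - 8 +


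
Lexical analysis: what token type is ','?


Pattern: delimiter/punctuation
Type: PUNCTUATION


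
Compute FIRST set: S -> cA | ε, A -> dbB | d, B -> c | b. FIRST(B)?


Per alternative of B: FIRST(c) = {c}; FIRST(b) = {b}
FIRST(B) = {b, c}


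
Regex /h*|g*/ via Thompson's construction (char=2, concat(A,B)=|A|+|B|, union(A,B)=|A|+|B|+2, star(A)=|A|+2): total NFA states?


Syntax tree has 2 char leaf(s), 1 union(s), 2 star(s)
chars contribute 2×2 = 4; each union adds +2; each star adds +2
Total: 4 + 2 + 4 = 10 states


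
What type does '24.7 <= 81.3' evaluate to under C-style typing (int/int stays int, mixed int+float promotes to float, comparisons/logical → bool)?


Operand types: float <= float
Rule: comparison yields bool
Result type: bool


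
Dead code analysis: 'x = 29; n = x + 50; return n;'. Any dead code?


x is read by n's definition; n is returned
No dead code


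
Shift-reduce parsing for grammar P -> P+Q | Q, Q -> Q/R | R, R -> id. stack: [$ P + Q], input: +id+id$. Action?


handle 'P+Q' on top; lookahead ∈ FOLLOW(P) = {+, $}
Action: reduce (P -> P+Q)


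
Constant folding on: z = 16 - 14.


16 - 14 = 2 at compile time
Optimized: z = 2


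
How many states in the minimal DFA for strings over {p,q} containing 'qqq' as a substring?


KMP-style automaton: 3 progress states + 1 absorbing accept = 4
Minimal DFA: 4 states


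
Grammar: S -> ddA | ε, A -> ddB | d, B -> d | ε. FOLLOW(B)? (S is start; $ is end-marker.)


$ ∈ FOLLOW(S). For each A -> αBβ: add FIRST(β)\{ε} to FOLLOW(B); if β nullable, add FOLLOW(A).
FOLLOW(B) = {$}


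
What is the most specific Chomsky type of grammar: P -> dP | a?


Right-linear: every RHS is a terminal or a terminal followed by one nonterminal
Classification: Type 3 (Regular)


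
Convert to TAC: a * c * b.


Break into single-operator statements:
t1 = a * c
t2 = t1 * b


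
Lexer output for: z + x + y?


Scan left to right, longest-match per lexeme
Tokens: ID(z), OP(+), ID(x), OP(+), ID(y)


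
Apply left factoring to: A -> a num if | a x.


Common prefix: 'a'
Factored: A -> a A', A' -> num if | x


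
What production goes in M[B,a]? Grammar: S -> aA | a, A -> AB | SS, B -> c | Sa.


For [B, a]: 'a' ∈ FIRST(Sa)
Entry: B -> Sa


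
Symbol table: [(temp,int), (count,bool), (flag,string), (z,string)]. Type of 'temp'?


Lookup 'temp' → type int


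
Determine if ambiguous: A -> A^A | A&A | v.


'v^v&v' has two parse trees (no precedence encoded between ^ and &)
Ambiguous


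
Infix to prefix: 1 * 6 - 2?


left-to-right (same/higher precedence on left): tree is (- (* 1 6) 2)
Prefix: - * 1 6 2


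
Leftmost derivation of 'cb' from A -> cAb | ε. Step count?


Derivation: A => cAb => cb
Steps: 2


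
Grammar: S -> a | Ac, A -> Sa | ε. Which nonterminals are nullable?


A nonterminal is nullable iff some alternative derives ε (directly, or every symbol in it is nullable)
Nullable: {A}


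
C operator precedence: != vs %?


'%' is multiplicative (level 10); '!=' is equality (level 6)
Higher level binds tighter
'%' has higher precedence than '!='


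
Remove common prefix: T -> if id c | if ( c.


Common prefix: 'if'
Factored: T -> if T', T' -> id c | ( c


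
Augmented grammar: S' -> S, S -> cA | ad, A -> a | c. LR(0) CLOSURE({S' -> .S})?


Start: S' -> .S
For each item with dot before a nonterminal B, add B -> .γ for every B-production
Closure: [S' -> .S, S -> .cA, S -> .ad]


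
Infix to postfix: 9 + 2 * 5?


* has higher precedence, evaluate 2*5 first
Postfix: 9 2 5 * +


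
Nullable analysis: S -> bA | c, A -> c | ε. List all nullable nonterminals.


A nonterminal is nullable iff some alternative derives ε (directly, or every symbol in it is nullable)
Nullable: {A}


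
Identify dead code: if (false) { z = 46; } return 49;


condition is constant false, so the whole block is unreachable
Dead: 'if (false) { z = 46; }'


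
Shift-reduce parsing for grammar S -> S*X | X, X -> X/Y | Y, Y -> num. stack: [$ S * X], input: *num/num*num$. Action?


handle 'S*X' on top; lookahead ∈ FOLLOW(S) = {*, $}
Action: reduce (S -> S*X)


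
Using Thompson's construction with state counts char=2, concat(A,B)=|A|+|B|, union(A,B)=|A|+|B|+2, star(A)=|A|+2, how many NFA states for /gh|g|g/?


Syntax tree has 4 char leaf(s), 2 union(s), 0 star(s)
chars contribute 4×2 = 8; each union adds +2; each star adds +2
Total: 8 + 4 + 0 = 12 states


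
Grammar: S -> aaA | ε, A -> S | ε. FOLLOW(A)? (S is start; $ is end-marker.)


$ ∈ FOLLOW(S). For each A -> αBβ: add FIRST(β)\{ε} to FOLLOW(B); if β nullable, add FOLLOW(A).
FOLLOW(A) = {$}


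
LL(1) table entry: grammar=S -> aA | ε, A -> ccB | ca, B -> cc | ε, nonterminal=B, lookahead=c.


For [B, c]: 'c' ∈ FIRST(cc)
Entry: B -> cc


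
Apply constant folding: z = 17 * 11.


17 * 11 = 187 at compile time
Optimized: z = 187


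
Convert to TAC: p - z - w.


Break into single-operator statements:
t1 = p - z
t2 = t1 - w


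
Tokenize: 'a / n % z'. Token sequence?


Scan left to right, longest-match per lexeme
Tokens: ID(a), OP(/), ID(n), OP(%), ID(z)


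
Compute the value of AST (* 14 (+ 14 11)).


Evaluate inner: (+ 14 11) = 25
Evaluate root: (* 14 25) = 350
Result: 350


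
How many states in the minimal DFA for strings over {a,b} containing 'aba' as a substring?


KMP-style automaton: 3 progress states + 1 absorbing accept = 4
Minimal DFA: 4 states


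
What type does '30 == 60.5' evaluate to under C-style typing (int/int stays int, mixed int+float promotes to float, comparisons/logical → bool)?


Operand types: int == float
Rule: comparison yields bool
Result type: bool


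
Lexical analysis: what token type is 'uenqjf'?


Pattern: letter/underscore followed by alphanumerics, not a keyword
Type: IDENTIFIER


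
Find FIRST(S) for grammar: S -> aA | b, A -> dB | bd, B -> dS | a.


Per alternative of S: FIRST(aA) = {a}; FIRST(b) = {b}
FIRST(S) = {a, b}


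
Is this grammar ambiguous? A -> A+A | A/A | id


'id+id/id' has two parse trees (no precedence encoded between + and /)
Ambiguous


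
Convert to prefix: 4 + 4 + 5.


left-to-right (same/higher precedence on left): tree is (+ (+ 4 4) 5)
Prefix: + + 4 4 5


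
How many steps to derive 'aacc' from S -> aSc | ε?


Derivation: S => aSc => aaScc => aacc
Steps: 3


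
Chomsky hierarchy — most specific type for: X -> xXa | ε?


Single nonterminal LHS, but x^n a^n is not regular
Classification: Type 2 (Context-Free)


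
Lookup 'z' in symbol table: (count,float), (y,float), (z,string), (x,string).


Lookup 'z' → type string


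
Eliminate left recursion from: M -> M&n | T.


Left-recursive alternatives: M&n; non-recursive: T
Introduce M': M -> TM', M' -> &nM' | ε


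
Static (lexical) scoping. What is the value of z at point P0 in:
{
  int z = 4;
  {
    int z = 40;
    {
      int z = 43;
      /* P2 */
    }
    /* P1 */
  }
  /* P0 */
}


z declared in the same block as P0
z = 4


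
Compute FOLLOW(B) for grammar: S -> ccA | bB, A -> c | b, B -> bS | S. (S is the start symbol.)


$ ∈ FOLLOW(S). For each A -> αBβ: add FIRST(β)\{ε} to FOLLOW(B); if β nullable, add FOLLOW(A).
FOLLOW(B) = {$}


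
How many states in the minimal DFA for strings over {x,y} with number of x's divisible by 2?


Track (count of x) mod 2: states 0..1, accept at 0
Minimal DFA: 2 states


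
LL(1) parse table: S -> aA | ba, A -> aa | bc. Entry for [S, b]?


For [S, b]: 'b' ∈ FIRST(ba)
Entry: S -> ba


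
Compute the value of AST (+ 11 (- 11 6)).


Evaluate inner: (- 11 6) = 5
Evaluate root: (+ 11 5) = 16
Result: 16


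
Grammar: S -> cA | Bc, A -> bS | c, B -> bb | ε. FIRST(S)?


Per alternative of S: FIRST(cA) = {c}; FIRST(Bc) = {b, c}
FIRST(S) = {b, c}


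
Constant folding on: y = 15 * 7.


15 * 7 = 105 at compile time
Optimized: y = 105


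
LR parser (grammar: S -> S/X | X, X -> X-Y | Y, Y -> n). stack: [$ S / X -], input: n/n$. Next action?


no handle; shift 'n'
Action: shift


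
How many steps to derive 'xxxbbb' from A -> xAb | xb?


Derivation: A => xAb => xxAbb => xxxbbb
Steps: 3


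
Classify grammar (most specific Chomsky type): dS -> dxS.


LHS has context (more than one symbol) and |LHS| ≤ |RHS|
Classification: Type 1 (Context-Sensitive)


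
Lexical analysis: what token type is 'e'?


Pattern: letter/underscore followed by alphanumerics, not a keyword
Type: IDENTIFIER


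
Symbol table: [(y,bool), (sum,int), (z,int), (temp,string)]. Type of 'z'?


Lookup 'z' → type int


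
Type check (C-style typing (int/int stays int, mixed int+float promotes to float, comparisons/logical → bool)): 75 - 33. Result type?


Operand types: int - int
Rule: mixed int/float promotes to float; int/int stays int
Result type: int


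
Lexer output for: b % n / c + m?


Scan left to right, longest-match per lexeme
Tokens: ID(b), OP(%), ID(n), OP(/), ID(c), OP(+), ID(m)


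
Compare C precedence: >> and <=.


'>>' is shift (level 8); '<=' is relational (level 7)
Higher level binds tighter
'>>' has higher precedence than '<='


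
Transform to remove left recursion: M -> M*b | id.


Left-recursive alternatives: M*b; non-recursive: id
Introduce M': M -> idM', M' -> *bM' | ε


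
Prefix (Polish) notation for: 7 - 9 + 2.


left-to-right (same/higher precedence on left): tree is (+ (- 7 9) 2)
Prefix: + - 7 9 2


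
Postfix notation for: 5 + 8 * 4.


* has higher precedence, evaluate 8*4 first
Postfix: 5 8 4 * +


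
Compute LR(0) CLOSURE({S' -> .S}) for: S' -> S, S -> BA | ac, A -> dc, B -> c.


Start: S' -> .S
For each item with dot before a nonterminal B, add B -> .γ for every B-production
Closure: [S' -> .S, S -> .BA, S -> .ac, B -> .c]


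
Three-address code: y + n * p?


Break into single-operator statements:
t1 = n * p
t2 = y + t1


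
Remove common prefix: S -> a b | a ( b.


Common prefix: 'a'
Factored: S -> a S', S' -> b | ( b


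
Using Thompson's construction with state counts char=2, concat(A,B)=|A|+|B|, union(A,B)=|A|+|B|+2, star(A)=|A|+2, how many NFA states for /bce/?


Syntax tree has 3 char leaf(s), 0 union(s), 0 star(s)
chars contribute 3×2 = 6; each union adds +2; each star adds +2
Total: 6 + 0 + 0 = 6 states


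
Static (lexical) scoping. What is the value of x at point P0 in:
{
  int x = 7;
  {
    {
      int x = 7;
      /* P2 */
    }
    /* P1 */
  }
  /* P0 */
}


x declared in the same block as P0
x = 7


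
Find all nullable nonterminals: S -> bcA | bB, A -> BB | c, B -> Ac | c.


A nonterminal is nullable iff some alternative derives ε (directly, or every symbol in it is nullable)
Nullable: {}


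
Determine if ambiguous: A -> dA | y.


right-linear, alternatives start with distinct terminals 'd' vs 'y': unique leftmost derivation
Unambiguous


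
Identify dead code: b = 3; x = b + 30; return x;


b is read by x's definition; x is returned
No dead code


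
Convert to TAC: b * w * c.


Break into single-operator statements:
t1 = b * w
t2 = t1 * c


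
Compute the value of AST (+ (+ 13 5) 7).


Evaluate inner: (+ 13 5) = 18
Evaluate root: (+ 18 7) = 25
Result: 25


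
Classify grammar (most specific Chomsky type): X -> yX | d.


Right-linear: every RHS is a terminal or a terminal followed by one nonterminal
Classification: Type 3 (Regular)


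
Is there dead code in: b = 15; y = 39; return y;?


b is assigned but never read
Dead: 'b = 15'


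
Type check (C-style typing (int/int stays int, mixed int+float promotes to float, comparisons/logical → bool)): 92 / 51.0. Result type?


Operand types: int / float
Rule: mixed int/float promotes to float; int/int stays int
Result type: float


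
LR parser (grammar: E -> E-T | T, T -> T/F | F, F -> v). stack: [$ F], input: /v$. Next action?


'F' (not preceded by T/) is the handle for T -> F
Action: reduce (T -> F)


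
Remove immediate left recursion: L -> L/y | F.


Left-recursive alternatives: L/y; non-recursive: F
Introduce L': L -> FL', L' -> /yL' | ε


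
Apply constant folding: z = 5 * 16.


5 * 16 = 80 at compile time
Optimized: z = 80


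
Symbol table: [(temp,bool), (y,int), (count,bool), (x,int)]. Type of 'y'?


Lookup 'y' → type int


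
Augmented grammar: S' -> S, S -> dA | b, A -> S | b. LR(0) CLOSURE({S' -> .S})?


Start: S' -> .S
For each item with dot before a nonterminal B, add B -> .γ for every B-production
Closure: [S' -> .S, S -> .dA, S -> .b]


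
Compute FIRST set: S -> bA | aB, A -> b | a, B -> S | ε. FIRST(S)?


Per alternative of S: FIRST(bA) = {b}; FIRST(aB) = {a}
FIRST(S) = {a, b}


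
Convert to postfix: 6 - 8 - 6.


Left to right (same or higher precedence on left)
Postfix: 6 8 - 6 -


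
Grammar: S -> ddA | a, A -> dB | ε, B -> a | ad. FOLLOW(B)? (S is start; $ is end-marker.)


$ ∈ FOLLOW(S). For each A -> αBβ: add FIRST(β)\{ε} to FOLLOW(B); if β nullable, add FOLLOW(A).
FOLLOW(B) = {$}


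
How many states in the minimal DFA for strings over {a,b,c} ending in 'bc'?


Track the longest suffix of input matching a prefix of 'bc': 3 classes (prefixes of length 0..2)
Minimal DFA: 3 states


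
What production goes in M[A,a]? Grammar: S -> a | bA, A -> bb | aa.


For [A, a]: 'a' ∈ FIRST(aa)
Entry: A -> aa


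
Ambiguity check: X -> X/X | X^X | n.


'n/n^n' has two parse trees (no precedence encoded between / and ^)
Ambiguous


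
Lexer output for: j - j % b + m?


Scan left to right, longest-match per lexeme
Tokens: ID(j), OP(-), ID(j), OP(%), ID(b), OP(+), ID(m)


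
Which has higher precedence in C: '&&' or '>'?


'>' is relational (level 7); '&&' is logical AND (level 2)
Higher level binds tighter
'>' has higher precedence than '&&'


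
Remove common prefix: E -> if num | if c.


Common prefix: 'if'
Factored: E -> if E', E' -> num | c


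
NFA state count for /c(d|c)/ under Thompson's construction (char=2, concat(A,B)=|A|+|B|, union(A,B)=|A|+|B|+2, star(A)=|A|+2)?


Syntax tree has 3 char leaf(s), 1 union(s), 0 star(s)
chars contribute 3×2 = 6; each union adds +2; each star adds +2
Total: 6 + 2 + 0 = 8 states


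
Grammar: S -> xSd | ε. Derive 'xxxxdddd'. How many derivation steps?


Derivation: S => xSd => xxSdd => xxxSddd => xxxxSdddd => xxxxdddd
Steps: 5


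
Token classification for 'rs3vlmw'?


Pattern: letter/underscore followed by alphanumerics, not a keyword
Type: IDENTIFIER


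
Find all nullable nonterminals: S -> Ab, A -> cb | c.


A nonterminal is nullable iff some alternative derives ε (directly, or every symbol in it is nullable)
Nullable: {}


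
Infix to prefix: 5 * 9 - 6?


left-to-right (same/higher precedence on left): tree is (- (* 5 9) 6)
Prefix: - * 5 9 6


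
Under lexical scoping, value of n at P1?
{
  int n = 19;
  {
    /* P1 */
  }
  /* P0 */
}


P1's block does not declare n; resolves to the enclosing declaration at depth 0
n = 19


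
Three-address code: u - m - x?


Break into single-operator statements:
t1 = u - m
t2 = t1 - x


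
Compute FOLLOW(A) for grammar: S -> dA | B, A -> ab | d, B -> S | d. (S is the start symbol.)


$ ∈ FOLLOW(S). For each A -> αBβ: add FIRST(β)\{ε} to FOLLOW(B); if β nullable, add FOLLOW(A).
FOLLOW(A) = {$}


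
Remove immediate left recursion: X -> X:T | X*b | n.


Left-recursive alternatives: X:T, X*b; non-recursive: n
Introduce X': X -> nX', X' -> :TX' | *bX' | ε


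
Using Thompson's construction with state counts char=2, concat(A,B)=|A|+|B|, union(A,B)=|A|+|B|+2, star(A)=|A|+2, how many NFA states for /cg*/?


Syntax tree has 2 char leaf(s), 0 union(s), 1 star(s)
chars contribute 2×2 = 4; each union adds +2; each star adds +2
Total: 4 + 0 + 2 = 6 states


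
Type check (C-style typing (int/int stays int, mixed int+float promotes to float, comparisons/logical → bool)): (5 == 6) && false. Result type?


Operand types: bool && bool
Rule: logical operators take bool operands and yield bool
Result type: bool


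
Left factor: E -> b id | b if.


Common prefix: 'b'
Factored: E -> b E', E' -> id | if


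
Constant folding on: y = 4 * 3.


4 * 3 = 12 at compile time
Optimized: y = 12


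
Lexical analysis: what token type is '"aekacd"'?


Pattern: double-quoted sequence
Type: STRING_LITERAL


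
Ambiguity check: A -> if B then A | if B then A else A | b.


dangling else: 'if B then if B then b else b' parses two ways
Ambiguous


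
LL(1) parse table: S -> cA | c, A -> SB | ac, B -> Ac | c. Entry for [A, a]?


For [A, a]: 'a' ∈ FIRST(ac)
Entry: A -> ac


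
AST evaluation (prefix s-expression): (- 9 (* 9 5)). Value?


Evaluate inner: (* 9 5) = 45
Evaluate root: (- 9 45) = -36
Result: -36


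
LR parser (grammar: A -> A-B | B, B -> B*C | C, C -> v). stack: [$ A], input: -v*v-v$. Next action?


shift '-' to continue A -> A-B
Action: shift


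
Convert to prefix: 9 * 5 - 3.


left-to-right (same/higher precedence on left): tree is (- (* 9 5) 3)
Prefix: - * 9 5 3


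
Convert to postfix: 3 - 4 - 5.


Left to right (same or higher precedence on left)
Postfix: 3 4 - 5 -


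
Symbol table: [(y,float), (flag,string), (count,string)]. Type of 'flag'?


Lookup 'flag' → type string


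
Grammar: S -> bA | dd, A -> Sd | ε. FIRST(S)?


Per alternative of S: FIRST(bA) = {b}; FIRST(dd) = {d}
FIRST(S) = {b, d}


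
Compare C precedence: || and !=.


'!=' is equality (level 6); '||' is logical OR (level 1)
Higher level binds tighter
'!=' has higher precedence than '||'


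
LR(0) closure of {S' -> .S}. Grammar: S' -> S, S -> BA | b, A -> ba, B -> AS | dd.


Start: S' -> .S
For each item with dot before a nonterminal B, add B -> .γ for every B-production
Closure: [S' -> .S, S -> .BA, S -> .b, B -> .AS, B -> .dd, A -> .ba]


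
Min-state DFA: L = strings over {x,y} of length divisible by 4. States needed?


Track length mod 4: states 0..3, accept at 0
Minimal DFA: 4 states


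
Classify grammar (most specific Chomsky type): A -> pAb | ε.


Single nonterminal LHS, but p^n b^n is not regular
Classification: Type 2 (Context-Free)


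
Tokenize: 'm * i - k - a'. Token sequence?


Scan left to right, longest-match per lexeme
Tokens: ID(m), OP(*), ID(i), OP(-), ID(k), OP(-), ID(a)


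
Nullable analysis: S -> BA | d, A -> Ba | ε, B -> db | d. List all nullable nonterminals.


A nonterminal is nullable iff some alternative derives ε (directly, or every symbol in it is nullable)
Nullable: {A}


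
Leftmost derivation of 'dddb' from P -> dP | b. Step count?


Derivation: P => dP => ddP => dddP => dddb
Steps: 4


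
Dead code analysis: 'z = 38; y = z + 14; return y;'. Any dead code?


z is read by y's definition; y is returned
No dead code


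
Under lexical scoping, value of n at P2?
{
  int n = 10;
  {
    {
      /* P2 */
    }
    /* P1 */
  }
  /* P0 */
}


P2's block does not declare n; resolves to the enclosing declaration at depth 0
n = 10


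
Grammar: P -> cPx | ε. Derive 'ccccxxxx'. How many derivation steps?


Derivation: P => cPx => ccPxx => cccPxxx => ccccPxxxx => ccccxxxx
Steps: 5


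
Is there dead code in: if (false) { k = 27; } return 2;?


condition is constant false, so the whole block is unreachable
Dead: 'if (false) { k = 27; }'


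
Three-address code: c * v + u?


Break into single-operator statements:
t1 = c * v
t2 = t1 + u


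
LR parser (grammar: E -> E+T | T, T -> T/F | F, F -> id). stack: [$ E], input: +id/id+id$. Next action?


shift '+' to continue E -> E+T
Action: shift


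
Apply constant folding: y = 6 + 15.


6 + 15 = 21 at compile time
Optimized: y = 21


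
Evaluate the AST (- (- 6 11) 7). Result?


Evaluate inner: (- 6 11) = -5
Evaluate root: (- -5 7) = -12
Result: -12


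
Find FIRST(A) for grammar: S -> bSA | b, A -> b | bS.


Per alternative of A: FIRST(b) = {b}; FIRST(bS) = {b}
FIRST(A) = {b}


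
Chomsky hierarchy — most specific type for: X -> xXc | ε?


Single nonterminal LHS, but x^n c^n is not regular
Classification: Type 2 (Context-Free)


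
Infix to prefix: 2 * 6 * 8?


left-to-right (same/higher precedence on left): tree is (* (* 2 6) 8)
Prefix: * * 2 6 8


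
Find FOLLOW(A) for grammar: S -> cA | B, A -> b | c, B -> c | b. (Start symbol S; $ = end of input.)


$ ∈ FOLLOW(S). For each A -> αBβ: add FIRST(β)\{ε} to FOLLOW(B); if β nullable, add FOLLOW(A).
FOLLOW(A) = {$}


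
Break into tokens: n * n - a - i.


Scan left to right, longest-match per lexeme
Tokens: ID(n), OP(*), ID(n), OP(-), ID(a), OP(-), ID(i)


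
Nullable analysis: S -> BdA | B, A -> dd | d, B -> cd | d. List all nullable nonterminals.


A nonterminal is nullable iff some alternative derives ε (directly, or every symbol in it is nullable)
Nullable: {}


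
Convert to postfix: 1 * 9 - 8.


Left to right (same or higher precedence on left)
Postfix: 1 9 * 8 -


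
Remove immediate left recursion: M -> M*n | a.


Left-recursive alternatives: M*n; non-recursive: a
Introduce M': M -> aM', M' -> *nM' | ε


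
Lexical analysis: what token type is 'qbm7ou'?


Pattern: letter/underscore followed by alphanumerics, not a keyword
Type: IDENTIFIER


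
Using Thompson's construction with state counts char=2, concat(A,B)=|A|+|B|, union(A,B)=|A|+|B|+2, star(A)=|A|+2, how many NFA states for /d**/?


Syntax tree has 1 char leaf(s), 0 union(s), 2 star(s)
chars contribute 1×2 = 2; each union adds +2; each star adds +2
Total: 2 + 0 + 4 = 6 states


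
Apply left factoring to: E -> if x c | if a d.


Common prefix: 'if'
Factored: E -> if E', E' -> x c | a d


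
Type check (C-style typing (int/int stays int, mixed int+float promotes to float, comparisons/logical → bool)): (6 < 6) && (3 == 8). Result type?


Operand types: bool && bool
Rule: logical operators take bool operands and yield bool
Result type: bool


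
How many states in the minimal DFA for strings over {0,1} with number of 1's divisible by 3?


Track (count of 1) mod 3: states 0..2, accept at 0
Minimal DFA: 3 states


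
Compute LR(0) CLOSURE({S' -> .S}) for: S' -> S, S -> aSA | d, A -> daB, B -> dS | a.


Start: S' -> .S
For each item with dot before a nonterminal B, add B -> .γ for every B-production
Closure: [S' -> .S, S -> .aSA, S -> .d]


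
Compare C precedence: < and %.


'%' is multiplicative (level 10); '<' is relational (level 7)
Higher level binds tighter
'%' has higher precedence than '<'


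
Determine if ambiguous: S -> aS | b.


right-linear, alternatives start with distinct terminals 'a' vs 'b': unique leftmost derivation
Unambiguous


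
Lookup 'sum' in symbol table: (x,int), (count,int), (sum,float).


Lookup 'sum' → type float


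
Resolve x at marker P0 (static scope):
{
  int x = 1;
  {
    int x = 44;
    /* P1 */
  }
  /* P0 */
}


x declared in the same block as P0
x = 1


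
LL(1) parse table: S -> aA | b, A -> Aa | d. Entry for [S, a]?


For [S, a]: 'a' ∈ FIRST(aA)
Entry: S -> aA


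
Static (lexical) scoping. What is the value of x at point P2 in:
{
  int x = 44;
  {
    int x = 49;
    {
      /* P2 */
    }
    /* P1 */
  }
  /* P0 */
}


P2's block does not declare x; resolves to the enclosing declaration at depth 1
x = 49


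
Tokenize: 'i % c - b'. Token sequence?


Scan left to right, longest-match per lexeme
Tokens: ID(i), OP(%), ID(c), OP(-), ID(b)


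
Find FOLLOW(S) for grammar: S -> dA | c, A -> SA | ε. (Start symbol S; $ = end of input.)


$ ∈ FOLLOW(S). For each A -> αBβ: add FIRST(β)\{ε} to FOLLOW(B); if β nullable, add FOLLOW(A).
FOLLOW(S) = {$, c, d}


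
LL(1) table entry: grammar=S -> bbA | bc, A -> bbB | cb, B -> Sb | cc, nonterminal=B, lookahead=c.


For [B, c]: 'c' ∈ FIRST(cc)
Entry: B -> cc


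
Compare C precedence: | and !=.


'!=' is equality (level 6); '|' is bitwise OR (level 3)
Higher level binds tighter
'!=' has higher precedence than '|'


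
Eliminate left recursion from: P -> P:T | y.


Left-recursive alternatives: P:T; non-recursive: y
Introduce P': P -> yP', P' -> :TP' | ε


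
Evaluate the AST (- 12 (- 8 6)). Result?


Evaluate inner: (- 8 6) = 2
Evaluate root: (- 12 2) = 10
Result: 10


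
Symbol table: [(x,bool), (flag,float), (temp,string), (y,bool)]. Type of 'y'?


Lookup 'y' → type bool


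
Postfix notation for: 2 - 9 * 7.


* has higher precedence, evaluate 9*7 first
Postfix: 2 9 7 * -


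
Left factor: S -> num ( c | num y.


Common prefix: 'num'
Factored: S -> num S', S' -> ( c | y


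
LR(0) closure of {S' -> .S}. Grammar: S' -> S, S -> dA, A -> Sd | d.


Start: S' -> .S
For each item with dot before a nonterminal B, add B -> .γ for every B-production
Closure: [S' -> .S, S -> .dA]


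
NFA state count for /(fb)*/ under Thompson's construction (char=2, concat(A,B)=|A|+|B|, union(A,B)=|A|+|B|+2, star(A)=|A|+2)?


Syntax tree has 2 char leaf(s), 0 union(s), 1 star(s)
chars contribute 2×2 = 4; each union adds +2; each star adds +2
Total: 4 + 0 + 2 = 6 states


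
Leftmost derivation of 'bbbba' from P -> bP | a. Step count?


Derivation: P => bP => bbP => bbbP => bbbbP => bbbba
Steps: 5


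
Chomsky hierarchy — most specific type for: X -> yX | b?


Right-linear: every RHS is a terminal or a terminal followed by one nonterminal
Classification: Type 3 (Regular)


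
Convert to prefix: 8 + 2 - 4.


left-to-right (same/higher precedence on left): tree is (- (+ 8 2) 4)
Prefix: - + 8 2 4


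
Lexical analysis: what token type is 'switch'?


Pattern: reserved word
Type: KEYWORD


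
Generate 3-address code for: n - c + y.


Break into single-operator statements:
t1 = n - c
t2 = t1 + y


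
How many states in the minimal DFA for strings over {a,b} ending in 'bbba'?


Track the longest suffix of input matching a prefix of 'bbba': 5 classes (prefixes of length 0..4)
Minimal DFA: 5 states


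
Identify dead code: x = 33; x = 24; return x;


first assignment to x is overwritten before any read
Dead: 'x = 33'


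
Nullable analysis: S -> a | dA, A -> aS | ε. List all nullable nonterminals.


A nonterminal is nullable iff some alternative derives ε (directly, or every symbol in it is nullable)
Nullable: {A}


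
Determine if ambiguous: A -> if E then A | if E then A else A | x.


dangling else: 'if E then if E then x else x' parses two ways
Ambiguous


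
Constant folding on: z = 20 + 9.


20 + 9 = 29 at compile time
Optimized: z = 29


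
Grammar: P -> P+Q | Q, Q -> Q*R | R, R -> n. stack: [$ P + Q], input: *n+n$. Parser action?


'*' can extend Q; shift to build Q -> Q*R
Action: shift


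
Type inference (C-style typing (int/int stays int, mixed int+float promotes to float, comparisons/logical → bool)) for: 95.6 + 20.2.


Operand types: float + float
Rule: mixed int/float promotes to float; int/int stays int
Result type: float


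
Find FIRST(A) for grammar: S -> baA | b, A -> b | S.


Per alternative of A: FIRST(b) = {b}; FIRST(S) = {b}
FIRST(A) = {b}


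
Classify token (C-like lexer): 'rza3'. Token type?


Pattern: letter/underscore followed by alphanumerics, not a keyword
Type: IDENTIFIER


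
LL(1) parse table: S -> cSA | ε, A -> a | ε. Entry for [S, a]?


For [S, a]: ε is nullable and 'a' ∈ FOLLOW(S)
Entry: S -> ε


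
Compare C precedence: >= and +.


'+' is additive (level 9); '>=' is relational (level 7)
Higher level binds tighter
'+' has higher precedence than '>='


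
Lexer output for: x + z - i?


Scan left to right, longest-match per lexeme
Tokens: ID(x), OP(+), ID(z), OP(-), ID(i)


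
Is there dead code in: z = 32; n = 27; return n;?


z is assigned but never read
Dead: 'z = 32'


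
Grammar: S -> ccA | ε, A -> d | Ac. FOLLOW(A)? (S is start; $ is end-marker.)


$ ∈ FOLLOW(S). For each A -> αBβ: add FIRST(β)\{ε} to FOLLOW(B); if β nullable, add FOLLOW(A).
FOLLOW(A) = {$, c}


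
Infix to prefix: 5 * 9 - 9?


left-to-right (same/higher precedence on left): tree is (- (* 5 9) 9)
Prefix: - * 5 9 9


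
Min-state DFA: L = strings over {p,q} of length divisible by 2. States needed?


Track length mod 2: states 0..1, accept at 0
Minimal DFA: 2 states


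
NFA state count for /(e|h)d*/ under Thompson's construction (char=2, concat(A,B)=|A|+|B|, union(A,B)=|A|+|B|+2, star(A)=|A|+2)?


Syntax tree has 3 char leaf(s), 1 union(s), 1 star(s)
chars contribute 3×2 = 6; each union adds +2; each star adds +2
Total: 6 + 2 + 2 = 10 states


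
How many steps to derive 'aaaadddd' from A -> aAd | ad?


Derivation: A => aAd => aaAdd => aaaAddd => aaaadddd
Steps: 4


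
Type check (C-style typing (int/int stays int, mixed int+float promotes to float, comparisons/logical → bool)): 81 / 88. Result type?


Operand types: int / int
Rule: mixed int/float promotes to float; int/int stays int
Result type: int


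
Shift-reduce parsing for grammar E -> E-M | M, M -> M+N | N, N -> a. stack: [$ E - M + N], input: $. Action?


handle 'M+N' on top
Action: reduce (M -> M+N)


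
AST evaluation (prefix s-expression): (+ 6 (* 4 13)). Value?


Evaluate inner: (* 4 13) = 52
Evaluate root: (+ 6 52) = 58
Result: 58


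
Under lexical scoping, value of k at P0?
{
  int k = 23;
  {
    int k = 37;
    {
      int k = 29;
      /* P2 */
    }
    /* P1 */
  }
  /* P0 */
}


k declared in the same block as P0
k = 23


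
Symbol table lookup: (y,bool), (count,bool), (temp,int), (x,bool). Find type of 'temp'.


Lookup 'temp' → type int


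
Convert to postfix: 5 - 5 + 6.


Left to right (same or higher precedence on left)
Postfix: 5 5 - 6 +


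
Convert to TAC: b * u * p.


Break into single-operator statements:
t1 = b * u
t2 = t1 * p


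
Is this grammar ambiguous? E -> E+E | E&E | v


'v+v&v' has two parse trees (no precedence encoded between + and &)
Ambiguous


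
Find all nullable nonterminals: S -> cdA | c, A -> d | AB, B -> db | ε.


A nonterminal is nullable iff some alternative derives ε (directly, or every symbol in it is nullable)
Nullable: {B}


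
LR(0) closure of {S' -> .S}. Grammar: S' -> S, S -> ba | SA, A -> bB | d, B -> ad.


Start: S' -> .S
For each item with dot before a nonterminal B, add B -> .γ for every B-production
Closure: [S' -> .S, S -> .ba, S -> .SA]


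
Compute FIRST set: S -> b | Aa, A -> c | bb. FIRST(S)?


Per alternative of S: FIRST(b) = {b}; FIRST(Aa) = {b, c}
FIRST(S) = {b, c}


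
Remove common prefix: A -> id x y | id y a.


Common prefix: 'id'
Factored: A -> id A', A' -> x y | y a


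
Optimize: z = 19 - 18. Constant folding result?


19 - 18 = 1 at compile time
Optimized: z = 1


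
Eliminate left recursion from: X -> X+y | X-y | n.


Left-recursive alternatives: X+y, X-y; non-recursive: n
Introduce X': X -> nX', X' -> +yX' | -yX' | ε


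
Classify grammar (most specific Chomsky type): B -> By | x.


Left-linear: every RHS is a terminal or one nonterminal followed by a terminal
Classification: Type 3 (Regular)


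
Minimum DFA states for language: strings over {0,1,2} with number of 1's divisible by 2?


Track (count of 1) mod 2: states 0..1, accept at 0
Minimal DFA: 2 states


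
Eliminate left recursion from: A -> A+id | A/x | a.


Left-recursive alternatives: A+id, A/x; non-recursive: a
Introduce A': A -> aA', A' -> +idA' | /xA' | ε


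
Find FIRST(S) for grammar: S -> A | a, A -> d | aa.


Per alternative of S: FIRST(A) = {a, d}; FIRST(a) = {a}
FIRST(S) = {a, d}


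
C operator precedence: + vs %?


'%' is multiplicative (level 10); '+' is additive (level 9)
Higher level binds tighter
'%' has higher precedence than '+'


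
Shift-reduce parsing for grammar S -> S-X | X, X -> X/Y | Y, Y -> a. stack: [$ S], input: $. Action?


start symbol S on stack, input exhausted
Action: accept


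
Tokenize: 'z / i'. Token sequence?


Scan left to right, longest-match per lexeme
Tokens: ID(z), OP(/), ID(i)


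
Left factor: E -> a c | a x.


Common prefix: 'a'
Factored: E -> a E', E' -> c | x


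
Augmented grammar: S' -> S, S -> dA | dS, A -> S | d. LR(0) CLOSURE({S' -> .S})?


Start: S' -> .S
For each item with dot before a nonterminal B, add B -> .γ for every B-production
Closure: [S' -> .S, S -> .dA, S -> .dS]


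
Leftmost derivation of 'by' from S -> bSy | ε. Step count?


Derivation: S => bSy => by
Steps: 2


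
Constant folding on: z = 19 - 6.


19 - 6 = 13 at compile time
Optimized: z = 13


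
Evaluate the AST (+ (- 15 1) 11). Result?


Evaluate inner: (- 15 1) = 14
Evaluate root: (+ 14 11) = 25
Result: 25


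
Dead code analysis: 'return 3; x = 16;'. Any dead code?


statement follows a return and is unreachable
Dead: 'x = 16'


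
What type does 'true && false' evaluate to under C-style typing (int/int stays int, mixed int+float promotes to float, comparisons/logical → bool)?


Operand types: bool && bool
Rule: logical operators take bool operands and yield bool
Result type: bool


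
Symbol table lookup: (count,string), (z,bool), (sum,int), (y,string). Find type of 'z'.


Lookup 'z' → type bool


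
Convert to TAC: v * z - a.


Break into single-operator statements:
t1 = v * z
t2 = t1 - a


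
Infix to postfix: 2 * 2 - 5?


Left to right (same or higher precedence on left)
Postfix: 2 2 * 5 -


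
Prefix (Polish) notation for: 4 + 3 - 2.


left-to-right (same/higher precedence on left): tree is (- (+ 4 3) 2)
Prefix: - + 4 3 2


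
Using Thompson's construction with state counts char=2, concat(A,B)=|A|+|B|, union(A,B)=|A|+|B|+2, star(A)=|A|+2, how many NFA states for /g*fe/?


Syntax tree has 3 char leaf(s), 0 union(s), 1 star(s)
chars contribute 3×2 = 6; each union adds +2; each star adds +2
Total: 6 + 0 + 2 = 8 states


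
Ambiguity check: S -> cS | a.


right-linear, alternatives start with distinct terminals 'c' vs 'a': unique leftmost derivation
Unambiguous
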